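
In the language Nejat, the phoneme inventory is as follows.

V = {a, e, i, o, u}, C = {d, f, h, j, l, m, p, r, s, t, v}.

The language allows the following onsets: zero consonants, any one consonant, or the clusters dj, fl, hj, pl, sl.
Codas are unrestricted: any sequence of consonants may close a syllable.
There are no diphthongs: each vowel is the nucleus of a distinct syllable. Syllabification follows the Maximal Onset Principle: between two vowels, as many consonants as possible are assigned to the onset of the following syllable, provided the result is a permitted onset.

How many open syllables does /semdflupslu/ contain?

1

The vowels are e, u, u — 3 nuclei, so 3 syllables.
V1 /e/ – V2 /u/: /mdfl/; trying suffixes from longest down, /fl/ is the first permitted one, so coda /md/ | onset /fl/.
V2 /u/ – V3 /u/: /psl/ — longest licit onset from the right is /sl/, leaving /p/ as coda.
So the parse is semd.flup.slu.
Classifying each syllable: /semd/ (closed), /flup/ (closed), /slu/ (open).
Open syllables: 1.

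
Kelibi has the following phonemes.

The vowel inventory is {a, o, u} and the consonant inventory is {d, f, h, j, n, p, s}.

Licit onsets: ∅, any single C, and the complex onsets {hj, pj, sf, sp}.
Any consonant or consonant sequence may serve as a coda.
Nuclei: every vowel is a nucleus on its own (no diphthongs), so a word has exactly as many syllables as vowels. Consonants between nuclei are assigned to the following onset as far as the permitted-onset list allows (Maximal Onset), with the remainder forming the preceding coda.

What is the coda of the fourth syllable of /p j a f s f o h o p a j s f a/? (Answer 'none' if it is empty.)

The vowels are a, o, o, a, a — 5 nuclei, so 5 syllables.
V1 /a/ – V2 /o/: /fsf/; trying suffixes from longest down, /sf/ is the first permitted one, so coda /f/ | onset /sf/.
V2 /o/ – V3 /o/: just /h/ — single C goes to the following onset.
V3 /o/ – V4 /a/: /p/ is a single consonant, so it becomes the next onset.
V4 /a/ – V5 /a/: /jsf/ — longest licit onset from the right is /sf/, leaving /j/ as coda.
Result: pjaf.sfo.ho.paj.sfa.
Syllable 4 is /paj/: onset /p/, nucleus /a/, coda /j/.

j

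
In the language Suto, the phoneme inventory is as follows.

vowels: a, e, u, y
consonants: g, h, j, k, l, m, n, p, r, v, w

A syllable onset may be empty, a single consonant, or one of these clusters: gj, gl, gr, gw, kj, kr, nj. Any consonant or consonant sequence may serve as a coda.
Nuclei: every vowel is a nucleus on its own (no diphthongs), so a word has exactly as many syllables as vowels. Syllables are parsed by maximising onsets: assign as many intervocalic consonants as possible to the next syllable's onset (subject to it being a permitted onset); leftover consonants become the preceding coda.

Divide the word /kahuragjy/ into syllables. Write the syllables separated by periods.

Vowels present: a, u, a, y; each is a nucleus, giving 4 syllables.
Between /a/ (V1) and /u/ (V2): /h/ → onset of the next syllable (single consonants are always licit onsets).
Between /u/ (V2) and /a/ (V3): /r/ → onset of the next syllable (single consonants are always licit onsets).
Between /a/ (V3) and /y/ (V4): /gj/ — entire cluster is a permitted onset → onset /gj/, coda ∅.

ka.hu.ra.gjy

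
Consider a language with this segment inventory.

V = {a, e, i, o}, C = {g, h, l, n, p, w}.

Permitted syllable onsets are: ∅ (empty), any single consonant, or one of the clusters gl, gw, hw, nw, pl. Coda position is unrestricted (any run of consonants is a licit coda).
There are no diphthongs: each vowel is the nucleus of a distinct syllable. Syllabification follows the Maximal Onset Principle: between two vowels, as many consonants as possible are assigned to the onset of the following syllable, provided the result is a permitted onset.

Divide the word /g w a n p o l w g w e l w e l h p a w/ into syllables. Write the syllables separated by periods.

Nuclei (vowels): a, o, e, e, a → 5 syllables.
Between /a/ (V1) and /o/ (V2): cluster /np/ — the longest permitted-onset suffix is /p/; onset = /p/, preceding coda = /n/.
Between /o/ (V2) and /e/ (V3): /lwgw/ splits as /lw/ + /gw/ (/gw/ is the longest suffix that is a licit onset).
Between /e/ (V3) and /e/ (V4): /lw/; trying suffixes from longest down, /w/ is the first permitted one, so coda /l/ | onset /w/.
Between /e/ (V4) and /a/ (V5): cluster /lhp/ — the longest permitted-onset suffix is /p/; onset = /p/, preceding coda = /lh/.

gwan.polw.gwel.welh.paw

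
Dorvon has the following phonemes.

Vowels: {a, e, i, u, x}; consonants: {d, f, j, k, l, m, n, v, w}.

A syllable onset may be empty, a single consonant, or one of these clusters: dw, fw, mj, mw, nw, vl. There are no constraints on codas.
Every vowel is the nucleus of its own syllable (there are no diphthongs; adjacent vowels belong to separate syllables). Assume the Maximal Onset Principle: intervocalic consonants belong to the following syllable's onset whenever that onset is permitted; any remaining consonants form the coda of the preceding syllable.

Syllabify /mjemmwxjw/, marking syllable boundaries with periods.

Nuclei (vowels): e, x → 2 syllables.
V1 /e/ – V2 /x/: cluster /mmw/ — the longest permitted-onset suffix is /mw/; onset = /mw/, preceding coda = /m/.

mjem.mwxjw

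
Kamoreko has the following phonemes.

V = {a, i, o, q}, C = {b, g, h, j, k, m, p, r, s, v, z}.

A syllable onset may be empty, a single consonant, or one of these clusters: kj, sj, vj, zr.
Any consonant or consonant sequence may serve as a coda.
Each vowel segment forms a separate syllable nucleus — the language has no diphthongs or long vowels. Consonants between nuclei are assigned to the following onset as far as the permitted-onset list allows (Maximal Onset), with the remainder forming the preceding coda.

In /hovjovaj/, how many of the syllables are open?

2

Nuclei (vowels): o, o, a → 3 syllables.
Between /o/ (V1) and /o/ (V2): /vj/ — entire cluster is a permitted onset → onset /vj/, coda ∅.
Between /o/ (V2) and /a/ (V3): just /v/ — single C goes to the following onset.
Putting it together: ho.vjo.vaj.
Classifying each syllable: /ho/ (open), /vjo/ (open), /vaj/ (closed).
Open syllables: 2.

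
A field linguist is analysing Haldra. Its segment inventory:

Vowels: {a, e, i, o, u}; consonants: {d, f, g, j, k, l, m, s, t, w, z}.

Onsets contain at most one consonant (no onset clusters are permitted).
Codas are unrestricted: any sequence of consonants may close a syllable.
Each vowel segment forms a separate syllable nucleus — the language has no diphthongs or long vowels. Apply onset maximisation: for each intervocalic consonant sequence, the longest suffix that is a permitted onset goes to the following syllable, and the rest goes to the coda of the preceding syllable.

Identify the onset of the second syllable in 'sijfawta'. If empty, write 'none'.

f

Vowels present: i, a, a; each is a nucleus, giving 3 syllables.
σ1/σ2 boundary: /jf/; trying suffixes from longest down, /f/ is the first permitted one, so coda /j/ | onset /f/.
σ2/σ3 boundary: /wt/ — longest licit onset from the right is /t/, leaving /w/ as coda.
Syllabification: sij.faw.ta.
Syllable 2 is /faw/: onset /f/, nucleus /a/, coda /w/.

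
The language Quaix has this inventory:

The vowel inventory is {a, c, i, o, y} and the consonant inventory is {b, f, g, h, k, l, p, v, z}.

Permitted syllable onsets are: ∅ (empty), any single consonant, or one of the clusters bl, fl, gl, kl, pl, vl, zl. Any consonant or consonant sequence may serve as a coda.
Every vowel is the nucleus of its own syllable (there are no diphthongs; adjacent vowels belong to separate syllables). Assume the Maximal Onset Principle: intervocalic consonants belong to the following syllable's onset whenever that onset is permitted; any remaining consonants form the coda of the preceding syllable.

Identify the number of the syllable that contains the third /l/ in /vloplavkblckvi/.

Nuclei (vowels): o, a, c, i → 4 syllables.
Between /o/ (V1) and /a/ (V2): /pl/ is a licit onset in full, so it all attaches to the next syllable.
Between /a/ (V2) and /c/ (V3): /vkbl/ — longest licit onset from the right is /bl/, leaving /vk/ as coda.
Between /c/ (V3) and /i/ (V4): cluster /kv/ — the longest permitted-onset suffix is /v/; onset = /v/, preceding coda = /k/.
Result: vlo.plavk.blck.vi.
The third /l/ is in the onset of syllable 3 (/blck/).

3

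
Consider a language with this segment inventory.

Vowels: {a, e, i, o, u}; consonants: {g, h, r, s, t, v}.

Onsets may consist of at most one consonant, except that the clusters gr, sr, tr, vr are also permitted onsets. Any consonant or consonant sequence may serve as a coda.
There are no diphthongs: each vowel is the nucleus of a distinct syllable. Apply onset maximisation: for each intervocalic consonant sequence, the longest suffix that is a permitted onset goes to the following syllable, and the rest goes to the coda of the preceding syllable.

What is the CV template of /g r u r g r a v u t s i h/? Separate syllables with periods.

CCVC.CCV.CVC.CVC

Nuclei (vowels): u, a, u, i → 4 syllables.
/u…a/ gap (V1→V2): cluster /rgr/ — the longest permitted-onset suffix is /gr/; onset = /gr/, preceding coda = /r/.
/a…u/ gap (V2→V3): /v/ → onset of the next syllable (single consonants are always licit onsets).
/u…i/ gap (V3→V4): /ts/ — longest licit onset from the right is /s/, leaving /t/ as coda.
Result: grur.gra.vut.sih.
Mapping each syllable to C/V: /grur/ → CCVC, /gra/ → CCV, /vut/ → CVC, /sih/ → CVC.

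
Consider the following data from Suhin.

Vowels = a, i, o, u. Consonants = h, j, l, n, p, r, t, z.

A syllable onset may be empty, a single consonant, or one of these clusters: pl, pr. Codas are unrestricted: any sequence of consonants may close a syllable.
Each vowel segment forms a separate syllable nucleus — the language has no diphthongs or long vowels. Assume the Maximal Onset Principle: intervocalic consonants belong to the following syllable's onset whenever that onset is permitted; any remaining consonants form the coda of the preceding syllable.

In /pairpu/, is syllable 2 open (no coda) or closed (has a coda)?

closed

Vowels present: a, i, u; each is a nucleus, giving 3 syllables.
V1 /a/ – V2 /i/: hiatus — the boundary sits between the two vowels.
V2 /i/ – V3 /u/: /rp/ — longest licit onset from the right is /p/, leaving /r/ as coda.
Result: pa.ir.pu.
Syllable 2 is /ir/ with coda /r/, so it is closed.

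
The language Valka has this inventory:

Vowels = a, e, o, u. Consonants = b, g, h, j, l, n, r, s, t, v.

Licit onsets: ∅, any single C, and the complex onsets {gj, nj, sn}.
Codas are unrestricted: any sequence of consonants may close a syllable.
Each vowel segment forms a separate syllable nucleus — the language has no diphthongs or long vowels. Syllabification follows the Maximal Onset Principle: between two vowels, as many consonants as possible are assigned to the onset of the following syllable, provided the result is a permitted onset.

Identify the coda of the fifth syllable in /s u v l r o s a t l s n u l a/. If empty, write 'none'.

Vowels present: u, o, a, u, a; each is a nucleus, giving 5 syllables.
σ1/σ2 boundary: /vlr/ — longest licit onset from the right is /r/, leaving /vl/ as coda.
σ2/σ3 boundary: /s/ → onset of the next syllable (single consonants are always licit onsets).
σ3/σ4 boundary: /tlsn/ — longest licit onset from the right is /sn/, leaving /tl/ as coda.
σ4/σ5 boundary: just /l/ — single C goes to the following onset.
Result: suvl.ro.satl.snu.la.
Syllable 5 is /la/: onset /l/, nucleus /a/, coda ∅.

none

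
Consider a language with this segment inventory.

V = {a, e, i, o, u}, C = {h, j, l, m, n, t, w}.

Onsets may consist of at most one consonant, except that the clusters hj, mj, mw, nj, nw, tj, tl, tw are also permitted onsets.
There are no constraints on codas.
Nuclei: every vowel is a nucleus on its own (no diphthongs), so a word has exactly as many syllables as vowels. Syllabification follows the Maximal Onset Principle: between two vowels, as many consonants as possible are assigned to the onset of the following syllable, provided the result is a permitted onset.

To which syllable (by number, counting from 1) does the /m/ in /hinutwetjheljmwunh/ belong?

Nuclei (vowels): i, u, e, e, u → 5 syllables.
V1 /i/ – V2 /u/: /n/ is a single consonant, so it becomes the next onset.
V2 /u/ – V3 /e/: /tw/ — entire cluster is a permitted onset → onset /tw/, coda ∅.
V3 /e/ – V4 /e/: /tjh/ splits as /tj/ + /h/ (/h/ is the longest suffix that is a licit onset).
V4 /e/ – V5 /u/: cluster /ljmw/ — the longest permitted-onset suffix is /mw/; onset = /mw/, preceding coda = /lj/.
So the parse is hi.nu.twetj.helj.mwunh.
The /m/ is in the onset of syllable 5 (/mwunh/).

5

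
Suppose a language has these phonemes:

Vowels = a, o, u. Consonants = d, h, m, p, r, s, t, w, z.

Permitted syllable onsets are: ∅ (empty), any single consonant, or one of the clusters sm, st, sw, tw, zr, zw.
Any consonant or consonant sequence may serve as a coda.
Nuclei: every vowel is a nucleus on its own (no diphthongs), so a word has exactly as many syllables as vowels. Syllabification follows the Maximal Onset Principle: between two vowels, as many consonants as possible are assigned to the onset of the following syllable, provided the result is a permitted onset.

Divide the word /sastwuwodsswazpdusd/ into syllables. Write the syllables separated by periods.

sas.twu.wods.swazp.dusd

Nuclei (vowels): a, u, o, a, u → 5 syllables.
/a…u/ gap (V1→V2): /stw/ — longest licit onset from the right is /tw/, leaving /s/ as coda.
/u…o/ gap (V2→V3): just /w/ — single C goes to the following onset.
/o…a/ gap (V3→V4): /dssw/; trying suffixes from longest down, /sw/ is the first permitted one, so coda /ds/ | onset /sw/.
/a…u/ gap (V4→V5): /zpd/ — longest licit onset from the right is /d/, leaving /zp/ as coda.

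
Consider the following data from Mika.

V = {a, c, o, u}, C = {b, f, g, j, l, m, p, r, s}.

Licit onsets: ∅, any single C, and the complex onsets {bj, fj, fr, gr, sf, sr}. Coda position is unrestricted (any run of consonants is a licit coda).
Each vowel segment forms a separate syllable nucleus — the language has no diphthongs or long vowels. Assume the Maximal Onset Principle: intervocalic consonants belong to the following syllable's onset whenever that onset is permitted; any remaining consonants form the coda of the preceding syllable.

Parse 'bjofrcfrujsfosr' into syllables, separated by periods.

Vowels present: o, c, u, o; each is a nucleus, giving 4 syllables.
V1 /o/ – V2 /c/: cluster /fr/ — /fr/ is itself a permitted onset, so the whole cluster goes right; preceding coda = ∅.
V2 /c/ – V3 /u/: /fr/ — entire cluster is a permitted onset → onset /fr/, coda ∅.
V3 /u/ – V4 /o/: /jsf/ — longest licit onset from the right is /sf/, leaving /j/ as coda.

bjo.frc.fruj.sfosr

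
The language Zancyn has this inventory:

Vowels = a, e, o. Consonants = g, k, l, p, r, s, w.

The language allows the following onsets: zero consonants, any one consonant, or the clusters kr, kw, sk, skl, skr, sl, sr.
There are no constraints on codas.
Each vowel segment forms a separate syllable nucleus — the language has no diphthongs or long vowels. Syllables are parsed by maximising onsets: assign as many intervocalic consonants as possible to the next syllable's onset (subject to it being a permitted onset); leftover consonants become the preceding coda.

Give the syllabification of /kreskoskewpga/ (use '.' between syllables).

The vowels are e, o, e, a — 4 nuclei, so 4 syllables.
Between /e/ (V1) and /o/ (V2): /sk/ — entire cluster is a permitted onset → onset /sk/, coda ∅.
Between /o/ (V2) and /e/ (V3): /sk/ — entire cluster is a permitted onset → onset /sk/, coda ∅.
Between /e/ (V3) and /a/ (V4): /wpg/ — longest licit onset from the right is /g/, leaving /wp/ as coda.

kre.sko.skewp.ga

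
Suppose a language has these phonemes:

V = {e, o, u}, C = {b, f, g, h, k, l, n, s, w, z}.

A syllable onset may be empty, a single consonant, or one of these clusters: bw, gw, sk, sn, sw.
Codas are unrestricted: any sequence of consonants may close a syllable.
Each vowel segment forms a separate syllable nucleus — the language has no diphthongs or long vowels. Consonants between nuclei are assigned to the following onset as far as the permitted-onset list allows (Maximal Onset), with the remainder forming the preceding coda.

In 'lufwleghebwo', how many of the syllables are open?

2

The vowels are u, e, e, o — 4 nuclei, so 4 syllables.
σ1/σ2 boundary: /fwl/; trying suffixes from longest down, /l/ is the first permitted one, so coda /fw/ | onset /l/.
σ2/σ3 boundary: /gh/; trying suffixes from longest down, /h/ is the first permitted one, so coda /g/ | onset /h/.
σ3/σ4 boundary: /bw/ — entire cluster is a permitted onset → onset /bw/, coda ∅.
Result: lufw.leg.he.bwo.
Classifying each syllable: /lufw/ (closed), /leg/ (closed), /he/ (open), /bwo/ (open).
Open syllables: 2.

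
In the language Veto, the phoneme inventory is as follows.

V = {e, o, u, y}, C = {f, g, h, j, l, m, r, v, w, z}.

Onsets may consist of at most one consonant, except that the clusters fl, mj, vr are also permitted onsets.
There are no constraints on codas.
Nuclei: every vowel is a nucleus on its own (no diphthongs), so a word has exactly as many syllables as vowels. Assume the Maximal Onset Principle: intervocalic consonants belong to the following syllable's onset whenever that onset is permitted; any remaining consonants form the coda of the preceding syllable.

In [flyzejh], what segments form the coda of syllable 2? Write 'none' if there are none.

Vowels present: y, e; each is a nucleus, giving 2 syllables.
Between /y/ (V1) and /e/ (V2): /z/ → onset of the next syllable (single consonants are always licit onsets).
Putting it together: fly.zejh.
Syllable 2 is /zejh/: onset /z/, nucleus /e/, coda /jh/.

jh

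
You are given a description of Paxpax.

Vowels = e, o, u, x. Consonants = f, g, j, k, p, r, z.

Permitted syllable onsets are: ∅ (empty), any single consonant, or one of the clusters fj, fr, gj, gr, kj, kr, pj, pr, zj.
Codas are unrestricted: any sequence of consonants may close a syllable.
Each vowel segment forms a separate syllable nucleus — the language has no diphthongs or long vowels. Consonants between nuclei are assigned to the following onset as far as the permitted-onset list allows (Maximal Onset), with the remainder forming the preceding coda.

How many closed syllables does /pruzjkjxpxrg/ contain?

Nuclei (vowels): u, x, x → 3 syllables.
V1 /u/ – V2 /x/: /zjkj/ splits as /zj/ + /kj/ (/kj/ is the longest suffix that is a licit onset).
V2 /x/ – V3 /x/: just /p/ — single C goes to the following onset.
So the parse is pruzj.kjx.pxrg.
Classifying each syllable: /pruzj/ (closed), /kjx/ (open), /pxrg/ (closed).
Closed syllables: 2.

2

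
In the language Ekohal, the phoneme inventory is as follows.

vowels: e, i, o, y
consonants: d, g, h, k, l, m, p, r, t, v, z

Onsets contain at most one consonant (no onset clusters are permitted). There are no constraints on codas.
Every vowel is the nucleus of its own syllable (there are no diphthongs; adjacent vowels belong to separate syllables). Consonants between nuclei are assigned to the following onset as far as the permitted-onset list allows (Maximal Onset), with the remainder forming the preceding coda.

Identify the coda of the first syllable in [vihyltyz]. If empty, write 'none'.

none

Nuclei (vowels): i, y, y → 3 syllables.
σ1/σ2 boundary: just /h/ — single C goes to the following onset.
σ2/σ3 boundary: /lt/; trying suffixes from longest down, /t/ is the first permitted one, so coda /l/ | onset /t/.
Result: vi.hyl.tyz.
Syllable 1 is /vi/: onset /v/, nucleus /i/, coda ∅.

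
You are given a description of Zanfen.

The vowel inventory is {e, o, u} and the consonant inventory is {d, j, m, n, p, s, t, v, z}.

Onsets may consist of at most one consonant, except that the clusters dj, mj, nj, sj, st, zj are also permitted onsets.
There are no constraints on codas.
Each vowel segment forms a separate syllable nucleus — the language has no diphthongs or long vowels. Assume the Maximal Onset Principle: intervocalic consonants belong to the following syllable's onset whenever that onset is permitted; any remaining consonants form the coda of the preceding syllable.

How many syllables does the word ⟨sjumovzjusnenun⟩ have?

Nuclei (vowels): u, o, u, e, u → 5 syllables.

5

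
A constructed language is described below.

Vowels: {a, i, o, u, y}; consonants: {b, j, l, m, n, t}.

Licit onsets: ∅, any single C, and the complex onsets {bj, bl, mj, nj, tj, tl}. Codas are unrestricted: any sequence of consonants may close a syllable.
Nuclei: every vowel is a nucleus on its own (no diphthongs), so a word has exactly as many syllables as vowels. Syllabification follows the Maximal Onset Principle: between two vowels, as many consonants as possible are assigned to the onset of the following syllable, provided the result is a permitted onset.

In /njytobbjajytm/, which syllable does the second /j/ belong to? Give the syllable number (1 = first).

The vowels are y, o, a, y — 4 nuclei, so 4 syllables.
V1 /y/ – V2 /o/: /t/ is a single consonant, so it becomes the next onset.
V2 /o/ – V3 /a/: /bbj/; trying suffixes from longest down, /bj/ is the first permitted one, so coda /b/ | onset /bj/.
V3 /a/ – V4 /y/: just /j/ — single C goes to the following onset.
Result: njy.tob.bja.jytm.
The second /j/ is in the onset of syllable 3 (/bja/).

3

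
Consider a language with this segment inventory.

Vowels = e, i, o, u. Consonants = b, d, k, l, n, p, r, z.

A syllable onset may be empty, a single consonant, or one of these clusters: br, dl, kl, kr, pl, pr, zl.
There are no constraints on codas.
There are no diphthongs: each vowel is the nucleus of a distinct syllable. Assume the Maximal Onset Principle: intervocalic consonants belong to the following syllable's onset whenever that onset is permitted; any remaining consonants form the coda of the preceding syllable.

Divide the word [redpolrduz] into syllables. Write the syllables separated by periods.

Vowels present: e, o, u; each is a nucleus, giving 3 syllables.
Between /e/ (V1) and /o/ (V2): cluster /dp/ — the longest permitted-onset suffix is /p/; onset = /p/, preceding coda = /d/.
Between /o/ (V2) and /u/ (V3): cluster /lrd/ — the longest permitted-onset suffix is /d/; onset = /d/, preceding coda = /lr/.

red.polr.duz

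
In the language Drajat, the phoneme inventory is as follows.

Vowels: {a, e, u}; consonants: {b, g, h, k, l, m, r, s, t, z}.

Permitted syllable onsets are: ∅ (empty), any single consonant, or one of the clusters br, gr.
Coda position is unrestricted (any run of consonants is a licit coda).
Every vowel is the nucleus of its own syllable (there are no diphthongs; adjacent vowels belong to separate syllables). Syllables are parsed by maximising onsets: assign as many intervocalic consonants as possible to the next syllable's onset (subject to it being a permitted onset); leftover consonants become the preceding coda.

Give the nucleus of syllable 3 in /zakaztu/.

u

Vowels present: a, a, u; each is a nucleus, giving 3 syllables.
The third nucleus (vowel 3 from the left) is /u/.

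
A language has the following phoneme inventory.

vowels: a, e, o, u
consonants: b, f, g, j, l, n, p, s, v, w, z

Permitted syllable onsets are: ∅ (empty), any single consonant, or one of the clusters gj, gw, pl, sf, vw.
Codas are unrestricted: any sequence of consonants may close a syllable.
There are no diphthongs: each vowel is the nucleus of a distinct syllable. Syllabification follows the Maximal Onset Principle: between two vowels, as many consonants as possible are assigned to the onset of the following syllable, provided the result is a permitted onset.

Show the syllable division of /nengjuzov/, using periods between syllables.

Nuclei (vowels): e, u, o → 3 syllables.
V1 /e/ – V2 /u/: /ngj/; trying suffixes from longest down, /gj/ is the first permitted one, so coda /n/ | onset /gj/.
V2 /u/ – V3 /o/: /z/ → onset of the next syllable (single consonants are always licit onsets).

nen.gju.zov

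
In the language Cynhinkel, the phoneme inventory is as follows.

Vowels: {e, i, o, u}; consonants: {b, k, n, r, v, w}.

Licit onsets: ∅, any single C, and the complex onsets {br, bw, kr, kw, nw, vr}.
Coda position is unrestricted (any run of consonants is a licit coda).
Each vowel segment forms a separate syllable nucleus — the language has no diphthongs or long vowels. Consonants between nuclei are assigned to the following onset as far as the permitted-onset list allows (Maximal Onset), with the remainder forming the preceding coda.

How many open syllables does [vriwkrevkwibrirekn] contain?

2

Nuclei (vowels): i, e, i, i, e → 5 syllables.
V1 /i/ – V2 /e/: cluster /wkr/ — the longest permitted-onset suffix is /kr/; onset = /kr/, preceding coda = /w/.
V2 /e/ – V3 /i/: cluster /vkw/ — the longest permitted-onset suffix is /kw/; onset = /kw/, preceding coda = /v/.
V3 /i/ – V4 /i/: /br/ is a licit onset in full, so it all attaches to the next syllable.
V4 /i/ – V5 /e/: /r/ is a single consonant, so it becomes the next onset.
Syllabification: vriw.krev.kwi.bri.rekn.
Classifying each syllable: /vriw/ (closed), /krev/ (closed), /kwi/ (open), /bri/ (open), /rekn/ (closed).
Open syllables: 2.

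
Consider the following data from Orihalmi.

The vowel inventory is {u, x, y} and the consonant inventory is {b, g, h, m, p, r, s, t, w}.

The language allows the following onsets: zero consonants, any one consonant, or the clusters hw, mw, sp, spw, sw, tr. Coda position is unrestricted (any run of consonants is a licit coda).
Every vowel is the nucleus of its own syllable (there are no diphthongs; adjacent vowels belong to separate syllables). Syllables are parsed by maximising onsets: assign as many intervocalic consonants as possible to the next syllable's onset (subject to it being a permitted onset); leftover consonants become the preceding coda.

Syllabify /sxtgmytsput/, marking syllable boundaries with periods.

sxtg.myt.sput

Vowels present: x, y, u; each is a nucleus, giving 3 syllables.
σ1/σ2 boundary: /tgm/ splits as /tg/ + /m/ (/m/ is the longest suffix that is a licit onset).
σ2/σ3 boundary: /tsp/ — longest licit onset from the right is /sp/, leaving /t/ as coda.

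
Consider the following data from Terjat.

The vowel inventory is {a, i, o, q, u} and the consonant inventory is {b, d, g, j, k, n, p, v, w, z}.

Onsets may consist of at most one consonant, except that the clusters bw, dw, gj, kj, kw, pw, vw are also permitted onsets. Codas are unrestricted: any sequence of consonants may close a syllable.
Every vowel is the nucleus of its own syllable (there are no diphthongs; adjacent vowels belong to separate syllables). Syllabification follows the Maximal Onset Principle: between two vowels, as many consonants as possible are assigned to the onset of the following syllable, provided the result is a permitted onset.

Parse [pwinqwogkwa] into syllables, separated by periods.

Vowels present: i, q, o, a; each is a nucleus, giving 4 syllables.
V1 /i/ – V2 /q/: /n/ → onset of the next syllable (single consonants are always licit onsets).
V2 /q/ – V3 /o/: /w/ → onset of the next syllable (single consonants are always licit onsets).
V3 /o/ – V4 /a/: /gkw/; trying suffixes from longest down, /kw/ is the first permitted one, so coda /g/ | onset /kw/.

pwi.nq.wog.kwa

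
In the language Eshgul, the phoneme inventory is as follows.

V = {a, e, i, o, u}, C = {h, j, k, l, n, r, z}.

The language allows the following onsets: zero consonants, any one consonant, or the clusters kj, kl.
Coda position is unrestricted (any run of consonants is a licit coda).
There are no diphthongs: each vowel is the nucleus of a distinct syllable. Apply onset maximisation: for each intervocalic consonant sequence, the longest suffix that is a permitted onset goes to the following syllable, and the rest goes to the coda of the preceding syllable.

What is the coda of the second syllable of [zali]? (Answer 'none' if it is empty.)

Nuclei (vowels): a, i → 2 syllables.
Between /a/ (V1) and /i/ (V2): just /l/ — single C goes to the following onset.
Result: za.li.
Syllable 2 is /li/: onset /l/, nucleus /i/, coda ∅.

none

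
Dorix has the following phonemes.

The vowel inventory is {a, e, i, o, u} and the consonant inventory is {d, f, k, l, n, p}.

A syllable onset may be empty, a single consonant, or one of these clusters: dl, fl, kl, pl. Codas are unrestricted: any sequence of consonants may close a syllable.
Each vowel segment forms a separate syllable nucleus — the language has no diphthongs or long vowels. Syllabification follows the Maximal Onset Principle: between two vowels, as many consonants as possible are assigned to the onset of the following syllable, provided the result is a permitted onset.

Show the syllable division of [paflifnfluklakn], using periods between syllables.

pa.flifn.flu.klakn

Vowels present: a, i, u, a; each is a nucleus, giving 4 syllables.
V1 /a/ – V2 /i/: cluster /fl/ — /fl/ is itself a permitted onset, so the whole cluster goes right; preceding coda = ∅.
V2 /i/ – V3 /u/: /fnfl/ splits as /fn/ + /fl/ (/fl/ is the longest suffix that is a licit onset).
V3 /u/ – V4 /a/: /kl/ — entire cluster is a permitted onset → onset /kl/, coda ∅.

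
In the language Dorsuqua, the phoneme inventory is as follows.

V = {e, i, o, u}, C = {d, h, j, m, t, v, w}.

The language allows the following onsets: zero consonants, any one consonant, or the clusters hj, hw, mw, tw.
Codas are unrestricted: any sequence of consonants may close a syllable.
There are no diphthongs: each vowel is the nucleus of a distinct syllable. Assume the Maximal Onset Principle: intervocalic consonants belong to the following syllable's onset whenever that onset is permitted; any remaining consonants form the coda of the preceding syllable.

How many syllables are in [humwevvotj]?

Nuclei (vowels): u, e, o → 3 syllables.

3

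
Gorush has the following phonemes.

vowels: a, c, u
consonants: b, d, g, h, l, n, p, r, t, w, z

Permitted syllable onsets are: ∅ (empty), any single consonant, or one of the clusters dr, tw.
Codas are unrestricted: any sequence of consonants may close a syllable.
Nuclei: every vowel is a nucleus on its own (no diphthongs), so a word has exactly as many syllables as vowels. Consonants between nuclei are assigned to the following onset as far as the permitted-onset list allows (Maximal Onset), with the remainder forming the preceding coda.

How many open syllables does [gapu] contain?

2

The vowels are a, u — 2 nuclei, so 2 syllables.
/a…u/ gap (V1→V2): just /p/ — single C goes to the following onset.
So the parse is ga.pu.
Classifying each syllable: /ga/ (open), /pu/ (open).
Open syllables: 2.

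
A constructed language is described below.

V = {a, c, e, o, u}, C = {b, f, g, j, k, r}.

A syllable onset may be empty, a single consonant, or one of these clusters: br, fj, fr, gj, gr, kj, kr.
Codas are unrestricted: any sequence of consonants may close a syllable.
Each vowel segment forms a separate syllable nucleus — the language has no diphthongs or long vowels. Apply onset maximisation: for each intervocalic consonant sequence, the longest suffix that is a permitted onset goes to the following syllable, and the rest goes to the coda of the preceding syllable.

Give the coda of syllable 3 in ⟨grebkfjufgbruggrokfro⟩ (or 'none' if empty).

g

Nuclei (vowels): e, u, u, o, o → 5 syllables.
V1 /e/ – V2 /u/: cluster /bkfj/ — the longest permitted-onset suffix is /fj/; onset = /fj/, preceding coda = /bk/.
V2 /u/ – V3 /u/: /fgbr/ — longest licit onset from the right is /br/, leaving /fg/ as coda.
V3 /u/ – V4 /o/: /ggr/; trying suffixes from longest down, /gr/ is the first permitted one, so coda /g/ | onset /gr/.
V4 /o/ – V5 /o/: cluster /kfr/ — the longest permitted-onset suffix is /fr/; onset = /fr/, preceding coda = /k/.
Putting it together: grebk.fjufg.brug.grok.fro.
Syllable 3 is /brug/: onset /br/, nucleus /u/, coda /g/.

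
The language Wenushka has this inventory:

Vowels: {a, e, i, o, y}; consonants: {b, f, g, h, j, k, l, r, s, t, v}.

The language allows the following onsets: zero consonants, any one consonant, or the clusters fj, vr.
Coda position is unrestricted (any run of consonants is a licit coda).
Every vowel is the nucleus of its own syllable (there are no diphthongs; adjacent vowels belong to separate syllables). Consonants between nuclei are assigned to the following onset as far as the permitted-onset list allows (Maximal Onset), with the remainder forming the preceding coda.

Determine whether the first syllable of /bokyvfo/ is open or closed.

open

Vowels present: o, y, o; each is a nucleus, giving 3 syllables.
/o…y/ gap (V1→V2): /k/ is a single consonant, so it becomes the next onset.
/y…o/ gap (V2→V3): /vf/; trying suffixes from longest down, /f/ is the first permitted one, so coda /v/ | onset /f/.
So the parse is bo.kyv.fo.
Syllable 1 is /bo/; it ends in its nucleus with no coda, so it is open.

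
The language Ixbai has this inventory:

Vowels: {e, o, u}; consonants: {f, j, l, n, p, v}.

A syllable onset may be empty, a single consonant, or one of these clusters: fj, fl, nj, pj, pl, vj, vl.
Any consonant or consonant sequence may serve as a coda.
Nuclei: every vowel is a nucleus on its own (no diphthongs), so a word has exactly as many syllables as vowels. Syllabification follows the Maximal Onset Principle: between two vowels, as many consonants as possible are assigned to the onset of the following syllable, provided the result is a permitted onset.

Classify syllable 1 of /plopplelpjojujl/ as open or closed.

closed

The vowels are o, e, o, u — 4 nuclei, so 4 syllables.
V1 /o/ – V2 /e/: /ppl/; trying suffixes from longest down, /pl/ is the first permitted one, so coda /p/ | onset /pl/.
V2 /e/ – V3 /o/: /lpj/; trying suffixes from longest down, /pj/ is the first permitted one, so coda /l/ | onset /pj/.
V3 /o/ – V4 /u/: just /j/ — single C goes to the following onset.
Syllabification: plop.plel.pjo.jujl.
Syllable 1 is /plop/ with coda /p/, so it is closed.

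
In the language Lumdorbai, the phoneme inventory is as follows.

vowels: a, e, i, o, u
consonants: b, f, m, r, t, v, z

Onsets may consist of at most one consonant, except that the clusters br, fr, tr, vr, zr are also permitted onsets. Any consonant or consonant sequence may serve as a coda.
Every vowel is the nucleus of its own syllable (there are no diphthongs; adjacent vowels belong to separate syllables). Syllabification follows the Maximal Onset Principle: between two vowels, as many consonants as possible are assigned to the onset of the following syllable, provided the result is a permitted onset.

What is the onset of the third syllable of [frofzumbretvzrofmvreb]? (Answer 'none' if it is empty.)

The vowels are o, u, e, o, e — 5 nuclei, so 5 syllables.
/o…u/ gap (V1→V2): /fz/ — longest licit onset from the right is /z/, leaving /f/ as coda.
/u…e/ gap (V2→V3): /mbr/ splits as /m/ + /br/ (/br/ is the longest suffix that is a licit onset).
/e…o/ gap (V3→V4): /tvzr/ — longest licit onset from the right is /zr/, leaving /tv/ as coda.
/o…e/ gap (V4→V5): /fmvr/ — longest licit onset from the right is /vr/, leaving /fm/ as coda.
Putting it together: frof.zum.bretv.zrofm.vreb.
Syllable 3 is /bretv/: onset /br/, nucleus /e/, coda /tv/.

br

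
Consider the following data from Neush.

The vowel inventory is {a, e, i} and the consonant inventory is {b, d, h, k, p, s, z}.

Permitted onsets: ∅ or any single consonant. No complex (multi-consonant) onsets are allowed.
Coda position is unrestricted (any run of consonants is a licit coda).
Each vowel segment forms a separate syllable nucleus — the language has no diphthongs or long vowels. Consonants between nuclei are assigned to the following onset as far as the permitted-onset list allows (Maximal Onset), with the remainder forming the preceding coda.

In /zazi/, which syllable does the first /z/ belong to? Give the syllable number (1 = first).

1

Nuclei (vowels): a, i → 2 syllables.
V1 /a/ – V2 /i/: just /z/ — single C goes to the following onset.
Syllabification: za.zi.
The first /z/ is in the onset of syllable 1 (/za/).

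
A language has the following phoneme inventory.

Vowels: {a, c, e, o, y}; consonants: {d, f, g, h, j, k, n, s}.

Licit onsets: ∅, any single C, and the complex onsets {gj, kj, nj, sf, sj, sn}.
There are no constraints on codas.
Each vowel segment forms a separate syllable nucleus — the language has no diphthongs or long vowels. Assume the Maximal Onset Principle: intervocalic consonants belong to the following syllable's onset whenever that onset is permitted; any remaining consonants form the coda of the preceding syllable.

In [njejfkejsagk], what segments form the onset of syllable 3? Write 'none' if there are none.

Nuclei (vowels): e, e, a → 3 syllables.
σ1/σ2 boundary: /jfk/; trying suffixes from longest down, /k/ is the first permitted one, so coda /jf/ | onset /k/.
σ2/σ3 boundary: /js/ — longest licit onset from the right is /s/, leaving /j/ as coda.
Syllabification: njejf.kej.sagk.
Syllable 3 is /sagk/: onset /s/, nucleus /a/, coda /gk/.

s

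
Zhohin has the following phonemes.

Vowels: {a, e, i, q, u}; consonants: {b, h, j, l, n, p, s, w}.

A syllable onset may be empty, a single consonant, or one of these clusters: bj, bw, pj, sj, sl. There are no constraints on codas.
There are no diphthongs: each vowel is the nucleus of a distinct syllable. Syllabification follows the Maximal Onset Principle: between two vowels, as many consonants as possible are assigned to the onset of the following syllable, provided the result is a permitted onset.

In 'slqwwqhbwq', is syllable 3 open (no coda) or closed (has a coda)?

The vowels are q, q, q — 3 nuclei, so 3 syllables.
Between /q/ (V1) and /q/ (V2): /ww/; trying suffixes from longest down, /w/ is the first permitted one, so coda /w/ | onset /w/.
Between /q/ (V2) and /q/ (V3): cluster /hbw/ — the longest permitted-onset suffix is /bw/; onset = /bw/, preceding coda = /h/.
Syllabification: slqw.wqh.bwq.
Syllable 3 is /bwq/; it ends in its nucleus with no coda, so it is open.

open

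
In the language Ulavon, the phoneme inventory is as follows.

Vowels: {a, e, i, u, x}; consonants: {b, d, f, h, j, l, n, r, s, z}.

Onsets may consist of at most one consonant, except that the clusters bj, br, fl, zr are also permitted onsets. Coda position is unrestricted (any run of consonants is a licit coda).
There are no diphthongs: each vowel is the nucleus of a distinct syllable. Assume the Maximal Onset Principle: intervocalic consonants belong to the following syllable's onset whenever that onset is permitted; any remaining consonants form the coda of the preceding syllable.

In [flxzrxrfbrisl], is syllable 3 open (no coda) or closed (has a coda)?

closed

Nuclei (vowels): x, x, i → 3 syllables.
/x…x/ gap (V1→V2): /zr/ — entire cluster is a permitted onset → onset /zr/, coda ∅.
/x…i/ gap (V2→V3): cluster /rfbr/ — the longest permitted-onset suffix is /br/; onset = /br/, preceding coda = /rf/.
Putting it together: flx.zrxrf.brisl.
Syllable 3 is /brisl/ with coda /sl/, so it is closed.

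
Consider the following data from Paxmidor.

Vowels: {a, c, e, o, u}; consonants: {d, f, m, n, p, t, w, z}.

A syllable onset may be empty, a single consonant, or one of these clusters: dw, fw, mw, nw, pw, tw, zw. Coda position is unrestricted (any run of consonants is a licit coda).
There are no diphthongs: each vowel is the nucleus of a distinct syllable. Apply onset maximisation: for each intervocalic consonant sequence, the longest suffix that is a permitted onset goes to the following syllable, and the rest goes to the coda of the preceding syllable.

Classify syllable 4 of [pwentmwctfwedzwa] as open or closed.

Vowels present: e, c, e, a; each is a nucleus, giving 4 syllables.
σ1/σ2 boundary: /ntmw/ — longest licit onset from the right is /mw/, leaving /nt/ as coda.
σ2/σ3 boundary: /tfw/; trying suffixes from longest down, /fw/ is the first permitted one, so coda /t/ | onset /fw/.
σ3/σ4 boundary: /dzw/ splits as /d/ + /zw/ (/zw/ is the longest suffix that is a licit onset).
Syllabification: pwent.mwct.fwed.zwa.
Syllable 4 is /zwa/; it ends in its nucleus with no coda, so it is open.

open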